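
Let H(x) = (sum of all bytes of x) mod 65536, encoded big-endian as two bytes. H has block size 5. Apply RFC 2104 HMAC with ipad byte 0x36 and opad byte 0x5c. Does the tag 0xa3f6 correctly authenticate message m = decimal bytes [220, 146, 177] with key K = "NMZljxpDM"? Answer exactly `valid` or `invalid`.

Key "NMZljxpDM" = 4e 4d 5a 6c 6a 78 70 44 4d is 9 bytes > B = 5, so hash it first: H(key) = 03 44, then zero-pad to 5 bytes: K' = 03 44 00 00 00.
K' ⊕ ipad = 35 72 36 36 36; K' ⊕ opad = 5f 18 5c 5c 5c.
Inner hash: sum = 53+114+54+54+54+220+146+177 = 872 → 03 68.
Outer hash (recomputed tag): sum = 95+24+92+92+92+3+104 = 502 → 01 f6.
Recomputed tag = 01f6; claimed = a3f6 → mismatch.

invalid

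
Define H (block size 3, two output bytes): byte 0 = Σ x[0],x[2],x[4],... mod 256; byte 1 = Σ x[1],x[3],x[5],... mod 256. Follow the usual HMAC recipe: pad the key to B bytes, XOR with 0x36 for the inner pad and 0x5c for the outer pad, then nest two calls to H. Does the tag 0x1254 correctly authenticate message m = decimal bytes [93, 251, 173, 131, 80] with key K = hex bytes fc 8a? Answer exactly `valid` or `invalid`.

Key hex bytes fc 8a is 2 bytes ≤ B = 3; zero-pad to 3 bytes: K' = fc 8a 00.
K' ⊕ ipad = ca bc 36; K' ⊕ opad = a0 d6 5c.
Inner hash: even-index sum = 638 mod 256 = 126; odd-index sum = 534 mod 256 = 22 → 7e 16.
Outer hash (recomputed tag): even-index sum = 274 mod 256 = 18; odd-index sum = 340 mod 256 = 84 → 12 54.
Recomputed tag = 1254; claimed = 1254 → match.

valid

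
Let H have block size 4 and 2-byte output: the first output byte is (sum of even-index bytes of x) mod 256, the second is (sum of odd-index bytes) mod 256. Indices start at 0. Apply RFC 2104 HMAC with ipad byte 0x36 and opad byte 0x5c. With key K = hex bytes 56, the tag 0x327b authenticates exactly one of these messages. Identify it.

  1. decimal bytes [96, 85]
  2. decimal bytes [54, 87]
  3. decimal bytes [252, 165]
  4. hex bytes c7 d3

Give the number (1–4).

Key hex bytes 56 is 1 byte ≤ B = 4; zero-pad to 4 bytes: K' = 56 00 00 00.
K' ⊕ ipad = 60 36 36 36; K' ⊕ opad = 0a 5c 5c 5c.
m1: inner = H(60 36 36 36 60 55) = f6 c1; tag = H(0a 5c 5c 5c f6 c1) = 5c79
m2: inner = H(60 36 36 36 36 57) = cc c3; tag = H(0a 5c 5c 5c cc c3) = 327b ← matches
m3: inner = H(60 36 36 36 fc a5) = 92 11; tag = H(0a 5c 5c 5c 92 11) = f8c9
m4: inner = H(60 36 36 36 c7 d3) = 5d 3f; tag = H(0a 5c 5c 5c 5d 3f) = c3f7

2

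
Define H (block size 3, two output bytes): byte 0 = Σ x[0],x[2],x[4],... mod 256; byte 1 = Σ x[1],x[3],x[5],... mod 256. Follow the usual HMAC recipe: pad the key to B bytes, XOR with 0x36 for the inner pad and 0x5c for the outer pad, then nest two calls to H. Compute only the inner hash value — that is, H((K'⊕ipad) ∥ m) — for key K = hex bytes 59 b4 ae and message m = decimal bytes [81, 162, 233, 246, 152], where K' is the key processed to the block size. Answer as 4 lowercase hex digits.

Key hex bytes 59 b4 ae is exactly B = 3 bytes: K' = 59 b4 ae.
K' ⊕ ipad = 6f 82 98.
Inner input = 6f 82 98 ∥ 51 a2 e9 f6 98.
Inner hash: even-index sum = 671 mod 256 = 159; odd-index sum = 596 mod 256 = 84 → 9f 54.

9f54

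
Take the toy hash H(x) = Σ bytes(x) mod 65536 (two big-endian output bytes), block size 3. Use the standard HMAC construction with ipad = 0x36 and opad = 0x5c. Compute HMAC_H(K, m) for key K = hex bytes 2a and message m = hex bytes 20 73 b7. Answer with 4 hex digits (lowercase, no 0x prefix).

Key hex bytes 2a is 1 byte ≤ B = 3; zero-pad to 3 bytes: K' = 2a 00 00.
K' ⊕ ipad = 1c 36 36.  K' ⊕ opad = 76 5c 5c.
Inner input = (K'⊕ipad) ∥ m = 1c 36 36 ∥ 20 73 b7.
Inner hash: sum = 28+54+54+32+115+183 = 466 → 01 d2.
Outer input = (K'⊕opad) ∥ inner = 76 5c 5c ∥ 01 d2.
Outer hash (tag): sum = 118+92+92+1+210 = 513 → 02 01.

0201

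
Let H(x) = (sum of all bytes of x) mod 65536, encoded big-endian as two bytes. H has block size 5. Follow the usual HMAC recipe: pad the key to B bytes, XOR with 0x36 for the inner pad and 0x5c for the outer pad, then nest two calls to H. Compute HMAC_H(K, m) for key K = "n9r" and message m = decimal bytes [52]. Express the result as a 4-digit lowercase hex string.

01c9

Key "n9r" = 6e 39 72 is 3 bytes ≤ B = 5; zero-pad to 5 bytes: K' = 6e 39 72 00 00.
K' ⊕ ipad = 58 0f 44 36 36.  K' ⊕ opad = 32 65 2e 5c 5c.
Inner input = (K'⊕ipad) ∥ m = 58 0f 44 36 36 ∥ 34.
Inner hash: sum = 88+15+68+54+54+52 = 331 → 01 4b.
Outer input = (K'⊕opad) ∥ inner = 32 65 2e 5c 5c ∥ 01 4b.
Outer hash (tag): sum = 50+101+46+92+92+1+75 = 457 → 01 c9.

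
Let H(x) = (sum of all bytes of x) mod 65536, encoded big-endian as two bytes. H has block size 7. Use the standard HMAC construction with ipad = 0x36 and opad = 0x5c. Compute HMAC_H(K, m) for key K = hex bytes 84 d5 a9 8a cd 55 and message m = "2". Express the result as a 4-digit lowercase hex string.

Key hex bytes 84 d5 a9 8a cd 55 is 6 bytes ≤ B = 7; zero-pad to 7 bytes: K' = 84 d5 a9 8a cd 55 00.
K' ⊕ ipad = b2 e3 9f bc fb 63 36.  K' ⊕ opad = d8 89 f5 d6 91 09 5c.
Inner input = (K'⊕ipad) ∥ m = b2 e3 9f bc fb 63 36 ∥ 32.
Inner hash: sum = 178+227+159+188+251+99+54+50 = 1206 → 04 b6.
Outer input = (K'⊕opad) ∥ inner = d8 89 f5 d6 91 09 5c ∥ 04 b6.
Outer hash (tag): sum = 216+137+245+214+145+9+92+4+182 = 1244 → 04 dc.

04dc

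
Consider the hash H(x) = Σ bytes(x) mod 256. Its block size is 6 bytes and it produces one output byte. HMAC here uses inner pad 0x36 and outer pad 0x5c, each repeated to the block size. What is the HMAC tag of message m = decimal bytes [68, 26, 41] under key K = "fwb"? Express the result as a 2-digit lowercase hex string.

Key "fwb" = 66 77 62 is 3 bytes ≤ B = 6; zero-pad to 6 bytes: K' = 66 77 62 00 00 00.
K' ⊕ ipad = 50 41 54 36 36 36.  K' ⊕ opad = 3a 2b 3e 5c 5c 5c.
Inner input = (K'⊕ipad) ∥ m = 50 41 54 36 36 36 ∥ 44 1a 29.
Inner hash: sum = 80+65+84+54+54+54+68+26+41 = 526; mod 256 = 14 → 0e.
Outer input = (K'⊕opad) ∥ inner = 3a 2b 3e 5c 5c 5c ∥ 0e.
Outer hash (tag): sum = 58+43+62+92+92+92+14 = 453; mod 256 = 197 → c5.

c5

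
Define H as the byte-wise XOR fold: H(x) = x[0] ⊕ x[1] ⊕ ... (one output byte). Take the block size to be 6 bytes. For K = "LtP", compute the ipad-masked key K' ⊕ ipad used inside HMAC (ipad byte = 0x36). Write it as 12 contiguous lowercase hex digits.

Key "LtP" = 4c 74 50 is 3 bytes ≤ B = 6; zero-pad to 6 bytes: K' = 4c 74 50 00 00 00.
XOR each byte with 0x36: 4c⊕36=7a, 74⊕36=42, 50⊕36=66, 00⊕36=36, 00⊕36=36, 00⊕36=36.

7a4266363636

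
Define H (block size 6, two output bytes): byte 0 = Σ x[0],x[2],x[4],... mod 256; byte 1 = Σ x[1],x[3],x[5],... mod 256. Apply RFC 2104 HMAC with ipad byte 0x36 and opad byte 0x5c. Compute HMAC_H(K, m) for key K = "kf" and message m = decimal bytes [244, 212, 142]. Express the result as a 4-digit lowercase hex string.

3a82

Key "kf" = 6b 66 is 2 bytes ≤ B = 6; zero-pad to 6 bytes: K' = 6b 66 00 00 00 00.
K' ⊕ ipad = 5d 50 36 36 36 36.  K' ⊕ opad = 37 3a 5c 5c 5c 5c.
Inner input = (K'⊕ipad) ∥ m = 5d 50 36 36 36 36 ∥ f4 d4 8e.
Inner hash: even-index sum = 587 mod 256 = 75; odd-index sum = 400 mod 256 = 144 → 4b 90.
Outer input = (K'⊕opad) ∥ inner = 37 3a 5c 5c 5c 5c ∥ 4b 90.
Outer hash (tag): even-index sum = 314 mod 256 = 58; odd-index sum = 386 mod 256 = 130 → 3a 82.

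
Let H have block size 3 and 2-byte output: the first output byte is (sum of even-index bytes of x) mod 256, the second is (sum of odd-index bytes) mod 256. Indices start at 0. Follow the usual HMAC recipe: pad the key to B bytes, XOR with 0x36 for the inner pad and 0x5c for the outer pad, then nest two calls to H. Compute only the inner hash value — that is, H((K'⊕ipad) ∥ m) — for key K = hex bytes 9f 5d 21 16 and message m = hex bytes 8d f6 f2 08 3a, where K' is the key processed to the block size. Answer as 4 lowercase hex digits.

2afe

Key hex bytes 9f 5d 21 16 is 4 bytes > B = 3, so hash it first: H(key) = c0 73, then zero-pad to 3 bytes: K' = c0 73 00.
K' ⊕ ipad = f6 45 36.
Inner input = f6 45 36 ∥ 8d f6 f2 08 3a.
Inner hash: even-index sum = 554 mod 256 = 42; odd-index sum = 510 mod 256 = 254 → 2a fe.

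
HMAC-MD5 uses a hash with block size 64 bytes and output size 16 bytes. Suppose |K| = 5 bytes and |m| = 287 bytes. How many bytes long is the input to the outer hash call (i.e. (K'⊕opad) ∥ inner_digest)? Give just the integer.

80

Key is 5 ≤ 64 bytes, zero-padded: |K'| = 64.
Outer input = (K'⊕opad) ∥ H(inner) → 64 + 16 = 80 bytes.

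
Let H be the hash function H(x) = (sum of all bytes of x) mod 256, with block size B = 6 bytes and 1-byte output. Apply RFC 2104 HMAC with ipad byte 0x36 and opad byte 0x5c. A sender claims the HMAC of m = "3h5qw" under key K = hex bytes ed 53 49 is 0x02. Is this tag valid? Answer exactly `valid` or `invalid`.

valid

Key hex bytes ed 53 49 is 3 bytes ≤ B = 6; zero-pad to 6 bytes: K' = ed 53 49 00 00 00.
K' ⊕ ipad = db 65 7f 36 36 36; K' ⊕ opad = b1 0f 15 5c 5c 5c.
Inner hash: sum = 219+101+127+54+54+54+51+104+53+113+119 = 1049; mod 256 = 25 → 19.
Outer hash (recomputed tag): sum = 177+15+21+92+92+92+25 = 514; mod 256 = 2 → 02.
Recomputed tag = 02; claimed = 02 → match.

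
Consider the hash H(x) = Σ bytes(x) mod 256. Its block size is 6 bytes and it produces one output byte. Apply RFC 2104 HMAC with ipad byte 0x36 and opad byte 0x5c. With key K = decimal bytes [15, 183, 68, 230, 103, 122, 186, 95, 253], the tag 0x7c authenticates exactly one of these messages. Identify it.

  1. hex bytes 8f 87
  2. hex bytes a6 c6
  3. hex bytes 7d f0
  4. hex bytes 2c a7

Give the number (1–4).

Key decimal bytes [15, 183, 68, 230, 103, 122, 186, 95, 253] = 0f b7 44 e6 67 7a ba 5f fd is 9 bytes > B = 6, so hash it first: H(key) = e7, then zero-pad to 6 bytes: K' = e7 00 00 00 00 00.
K' ⊕ ipad = d1 36 36 36 36 36; K' ⊕ opad = bb 5c 5c 5c 5c 5c.
m1: inner = H(d1 36 36 36 36 36 8f 87) = f5; tag = H(bb 5c 5c 5c 5c 5c f5) = 7c ← matches
m2: inner = H(d1 36 36 36 36 36 a6 c6) = 4b; tag = H(bb 5c 5c 5c 5c 5c 4b) = d2
m3: inner = H(d1 36 36 36 36 36 7d f0) = 4c; tag = H(bb 5c 5c 5c 5c 5c 4c) = d3
m4: inner = H(d1 36 36 36 36 36 2c a7) = b2; tag = H(bb 5c 5c 5c 5c 5c b2) = 39

1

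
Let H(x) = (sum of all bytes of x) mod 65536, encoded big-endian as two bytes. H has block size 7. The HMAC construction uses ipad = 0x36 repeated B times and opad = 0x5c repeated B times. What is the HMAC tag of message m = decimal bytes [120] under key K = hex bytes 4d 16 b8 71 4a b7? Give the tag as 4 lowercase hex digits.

02e7

Key hex bytes 4d 16 b8 71 4a b7 is 6 bytes ≤ B = 7; zero-pad to 7 bytes: K' = 4d 16 b8 71 4a b7 00.
K' ⊕ ipad = 7b 20 8e 47 7c 81 36.  K' ⊕ opad = 11 4a e4 2d 16 eb 5c.
Inner input = (K'⊕ipad) ∥ m = 7b 20 8e 47 7c 81 36 ∥ 78.
Inner hash: sum = 123+32+142+71+124+129+54+120 = 795 → 03 1b.
Outer input = (K'⊕opad) ∥ inner = 11 4a e4 2d 16 eb 5c ∥ 03 1b.
Outer hash (tag): sum = 17+74+228+45+22+235+92+3+27 = 743 → 02 e7.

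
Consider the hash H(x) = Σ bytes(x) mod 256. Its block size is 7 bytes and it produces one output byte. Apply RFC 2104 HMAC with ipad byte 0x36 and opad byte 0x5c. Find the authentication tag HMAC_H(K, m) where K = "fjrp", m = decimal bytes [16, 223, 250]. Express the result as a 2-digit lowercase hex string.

9f

Key "fjrp" = 66 6a 72 70 is 4 bytes ≤ B = 7; zero-pad to 7 bytes: K' = 66 6a 72 70 00 00 00.
K' ⊕ ipad = 50 5c 44 46 36 36 36.  K' ⊕ opad = 3a 36 2e 2c 5c 5c 5c.
Inner input = (K'⊕ipad) ∥ m = 50 5c 44 46 36 36 36 ∥ 10 df fa.
Inner hash: sum = 80+92+68+70+54+54+54+16+223+250 = 961; mod 256 = 193 → c1.
Outer input = (K'⊕opad) ∥ inner = 3a 36 2e 2c 5c 5c 5c ∥ c1.
Outer hash (tag): sum = 58+54+46+44+92+92+92+193 = 671; mod 256 = 159 → 9f.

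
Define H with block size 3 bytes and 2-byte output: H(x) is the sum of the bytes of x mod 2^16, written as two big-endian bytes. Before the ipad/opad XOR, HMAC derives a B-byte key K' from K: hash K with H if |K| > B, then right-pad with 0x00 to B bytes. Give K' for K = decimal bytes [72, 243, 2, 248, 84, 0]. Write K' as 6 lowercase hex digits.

|K| = 6 > B = 3, so first hash the key.
H(K): sum = 72+243+2+248+84+0 = 649 → 02 89.
Zero-pad H(K) = 02 89 to 3 bytes: K' = 02 89 00.

028900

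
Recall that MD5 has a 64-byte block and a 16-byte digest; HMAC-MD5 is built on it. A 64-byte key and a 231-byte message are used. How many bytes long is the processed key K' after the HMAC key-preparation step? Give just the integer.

64

Key is 64 ≤ 64 bytes, zero-padded: |K'| = 64.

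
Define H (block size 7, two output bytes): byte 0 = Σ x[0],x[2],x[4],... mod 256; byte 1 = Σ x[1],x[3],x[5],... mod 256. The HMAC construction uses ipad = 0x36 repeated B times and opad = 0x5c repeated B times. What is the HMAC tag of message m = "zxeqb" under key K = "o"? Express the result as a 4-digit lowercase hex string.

2af8

Key "o" = 6f is 1 byte ≤ B = 7; zero-pad to 7 bytes: K' = 6f 00 00 00 00 00 00.
K' ⊕ ipad = 59 36 36 36 36 36 36.  K' ⊕ opad = 33 5c 5c 5c 5c 5c 5c.
Inner input = (K'⊕ipad) ∥ m = 59 36 36 36 36 36 36 ∥ 7a 78 65 71 62.
Inner hash: even-index sum = 484 mod 256 = 228; odd-index sum = 483 mod 256 = 227 → e4 e3.
Outer input = (K'⊕opad) ∥ inner = 33 5c 5c 5c 5c 5c 5c ∥ e4 e3.
Outer hash (tag): even-index sum = 554 mod 256 = 42; odd-index sum = 504 mod 256 = 248 → 2a f8.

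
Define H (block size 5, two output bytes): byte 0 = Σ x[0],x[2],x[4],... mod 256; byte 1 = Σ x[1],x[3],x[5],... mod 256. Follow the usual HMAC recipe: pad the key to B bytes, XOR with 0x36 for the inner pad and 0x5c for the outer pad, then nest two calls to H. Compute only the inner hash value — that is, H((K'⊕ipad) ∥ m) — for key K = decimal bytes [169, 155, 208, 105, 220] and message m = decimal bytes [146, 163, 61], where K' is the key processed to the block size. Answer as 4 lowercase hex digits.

12db

Key decimal bytes [169, 155, 208, 105, 220] = a9 9b d0 69 dc is exactly B = 5 bytes: K' = a9 9b d0 69 dc.
K' ⊕ ipad = 9f ad e6 5f ea.
Inner input = 9f ad e6 5f ea ∥ 92 a3 3d.
Inner hash: even-index sum = 786 mod 256 = 18; odd-index sum = 475 mod 256 = 219 → 12 db.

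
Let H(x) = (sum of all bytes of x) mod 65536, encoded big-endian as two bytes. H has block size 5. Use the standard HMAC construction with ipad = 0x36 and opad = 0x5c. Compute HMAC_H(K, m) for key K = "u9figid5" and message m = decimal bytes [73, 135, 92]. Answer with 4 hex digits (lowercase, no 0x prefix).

Key "u9figid5" = 75 39 66 69 67 69 64 35 is 8 bytes > B = 5, so hash it first: H(key) = 02 e6, then zero-pad to 5 bytes: K' = 02 e6 00 00 00.
K' ⊕ ipad = 34 d0 36 36 36.  K' ⊕ opad = 5e ba 5c 5c 5c.
Inner input = (K'⊕ipad) ∥ m = 34 d0 36 36 36 ∥ 49 87 5c.
Inner hash: sum = 52+208+54+54+54+73+135+92 = 722 → 02 d2.
Outer input = (K'⊕opad) ∥ inner = 5e ba 5c 5c 5c ∥ 02 d2.
Outer hash (tag): sum = 94+186+92+92+92+2+210 = 768 → 03 00.

0300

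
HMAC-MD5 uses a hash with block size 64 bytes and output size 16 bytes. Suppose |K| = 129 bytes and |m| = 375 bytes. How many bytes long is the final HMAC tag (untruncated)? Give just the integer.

The tag is one MD5 digest: 16 bytes.

16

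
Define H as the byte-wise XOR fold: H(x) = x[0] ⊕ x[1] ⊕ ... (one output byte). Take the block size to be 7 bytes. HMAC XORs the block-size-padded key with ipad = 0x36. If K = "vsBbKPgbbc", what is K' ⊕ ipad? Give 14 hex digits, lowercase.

0c363636363636

Key "vsBbKPgbbc" = 76 73 42 62 4b 50 67 62 62 63 is 10 bytes > B = 7, so hash it first: H(key) = 3a, then zero-pad to 7 bytes: K' = 3a 00 00 00 00 00 00.
XOR each byte with 0x36: 3a⊕36=0c, 00⊕36=36, 00⊕36=36, 00⊕36=36, 00⊕36=36, 00⊕36=36, 00⊕36=36.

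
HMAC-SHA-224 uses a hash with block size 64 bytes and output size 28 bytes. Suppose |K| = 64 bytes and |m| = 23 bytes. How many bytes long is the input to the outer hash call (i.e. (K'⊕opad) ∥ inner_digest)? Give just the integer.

92

Key is 64 ≤ 64 bytes, zero-padded: |K'| = 64.
Outer input = (K'⊕opad) ∥ H(inner) → 64 + 28 = 92 bytes.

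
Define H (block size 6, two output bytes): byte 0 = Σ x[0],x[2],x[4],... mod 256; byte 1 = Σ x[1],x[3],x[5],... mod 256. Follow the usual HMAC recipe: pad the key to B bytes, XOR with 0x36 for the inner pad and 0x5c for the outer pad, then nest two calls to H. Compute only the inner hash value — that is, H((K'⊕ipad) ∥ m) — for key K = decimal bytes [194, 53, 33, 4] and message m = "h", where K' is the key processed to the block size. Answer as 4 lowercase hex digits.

Key decimal bytes [194, 53, 33, 4] = c2 35 21 04 is 4 bytes ≤ B = 6; zero-pad to 6 bytes: K' = c2 35 21 04 00 00.
K' ⊕ ipad = f4 03 17 32 36 36.
Inner input = f4 03 17 32 36 36 ∥ 68.
Inner hash: even-index sum = 425 mod 256 = 169; odd-index sum = 107 mod 256 = 107 → a9 6b.

a96b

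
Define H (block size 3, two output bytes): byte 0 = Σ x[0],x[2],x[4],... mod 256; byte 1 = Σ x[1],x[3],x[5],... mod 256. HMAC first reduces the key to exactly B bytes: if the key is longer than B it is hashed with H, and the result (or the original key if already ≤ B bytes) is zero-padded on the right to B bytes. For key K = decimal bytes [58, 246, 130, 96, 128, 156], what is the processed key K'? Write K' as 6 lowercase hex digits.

|K| = 6 > B = 3, so first hash the key.
H(K): even-index sum = 316 mod 256 = 60; odd-index sum = 498 mod 256 = 242 → 3c f2.
Zero-pad H(K) = 3c f2 to 3 bytes: K' = 3c f2 00.

3cf200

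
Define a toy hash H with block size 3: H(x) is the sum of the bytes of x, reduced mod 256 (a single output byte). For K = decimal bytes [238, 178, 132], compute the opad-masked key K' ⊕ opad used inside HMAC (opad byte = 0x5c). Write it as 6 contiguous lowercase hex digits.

Key decimal bytes [238, 178, 132] = ee b2 84 is exactly B = 3 bytes: K' = ee b2 84.
XOR each byte with 0x5c: ee⊕5c=b2, b2⊕5c=ee, 84⊕5c=d8.

b2eed8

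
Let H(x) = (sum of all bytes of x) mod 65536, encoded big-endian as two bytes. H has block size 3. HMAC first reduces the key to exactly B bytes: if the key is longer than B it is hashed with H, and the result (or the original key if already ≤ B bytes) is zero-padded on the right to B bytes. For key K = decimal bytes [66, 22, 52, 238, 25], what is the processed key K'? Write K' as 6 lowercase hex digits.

|K| = 5 > B = 3, so first hash the key.
H(K): sum = 66+22+52+238+25 = 403 → 01 93.
Zero-pad H(K) = 01 93 to 3 bytes: K' = 01 93 00.

019300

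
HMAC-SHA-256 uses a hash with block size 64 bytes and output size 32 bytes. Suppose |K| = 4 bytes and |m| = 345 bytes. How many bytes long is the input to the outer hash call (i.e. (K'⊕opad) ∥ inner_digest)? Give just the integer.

96

Key is 4 ≤ 64 bytes, zero-padded: |K'| = 64.
Outer input = (K'⊕opad) ∥ H(inner) → 64 + 32 = 96 bytes.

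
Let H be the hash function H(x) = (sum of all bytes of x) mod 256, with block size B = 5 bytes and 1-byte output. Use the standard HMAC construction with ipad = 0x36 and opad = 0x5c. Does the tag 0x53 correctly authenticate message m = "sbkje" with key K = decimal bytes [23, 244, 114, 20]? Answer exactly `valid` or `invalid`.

valid

Key decimal bytes [23, 244, 114, 20] = 17 f4 72 14 is 4 bytes ≤ B = 5; zero-pad to 5 bytes: K' = 17 f4 72 14 00.
K' ⊕ ipad = 21 c2 44 22 36; K' ⊕ opad = 4b a8 2e 48 5c.
Inner hash: sum = 33+194+68+34+54+115+98+107+106+101 = 910; mod 256 = 142 → 8e.
Outer hash (recomputed tag): sum = 75+168+46+72+92+142 = 595; mod 256 = 83 → 53.
Recomputed tag = 53; claimed = 53 → match.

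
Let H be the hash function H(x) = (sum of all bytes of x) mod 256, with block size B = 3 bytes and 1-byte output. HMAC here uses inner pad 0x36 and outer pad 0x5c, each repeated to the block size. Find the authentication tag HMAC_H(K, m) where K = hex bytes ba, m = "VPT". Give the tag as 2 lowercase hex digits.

Key hex bytes ba is 1 byte ≤ B = 3; zero-pad to 3 bytes: K' = ba 00 00.
K' ⊕ ipad = 8c 36 36.  K' ⊕ opad = e6 5c 5c.
Inner input = (K'⊕ipad) ∥ m = 8c 36 36 ∥ 56 50 54.
Inner hash: sum = 140+54+54+86+80+84 = 498; mod 256 = 242 → f2.
Outer input = (K'⊕opad) ∥ inner = e6 5c 5c ∥ f2.
Outer hash (tag): sum = 230+92+92+242 = 656; mod 256 = 144 → 90.

90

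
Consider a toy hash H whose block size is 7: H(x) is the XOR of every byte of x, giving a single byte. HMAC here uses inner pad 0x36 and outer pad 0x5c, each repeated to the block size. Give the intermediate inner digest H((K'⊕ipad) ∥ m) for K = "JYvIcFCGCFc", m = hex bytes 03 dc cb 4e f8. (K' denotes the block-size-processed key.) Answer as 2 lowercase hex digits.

ff

Key "JYvIcFCGCFc" = 4a 59 76 49 63 46 43 47 43 46 63 is 11 bytes > B = 7, so hash it first: H(key) = 6b, then zero-pad to 7 bytes: K' = 6b 00 00 00 00 00 00.
K' ⊕ ipad = 5d 36 36 36 36 36 36.
Inner input = 5d 36 36 36 36 36 36 ∥ 03 dc cb 4e f8.
Inner hash: XOR 5d⊕36⊕36⊕36⊕36⊕36⊕36⊕03⊕dc⊕cb⊕4e⊕f8 = ff.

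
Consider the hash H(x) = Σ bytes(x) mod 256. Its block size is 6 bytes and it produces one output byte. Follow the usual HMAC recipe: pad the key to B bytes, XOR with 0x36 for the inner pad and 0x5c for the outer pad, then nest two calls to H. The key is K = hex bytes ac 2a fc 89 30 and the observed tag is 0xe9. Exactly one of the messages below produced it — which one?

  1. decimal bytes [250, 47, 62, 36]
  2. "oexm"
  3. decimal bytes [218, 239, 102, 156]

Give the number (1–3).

Key hex bytes ac 2a fc 89 30 is 5 bytes ≤ B = 6; zero-pad to 6 bytes: K' = ac 2a fc 89 30 00.
K' ⊕ ipad = 9a 1c ca bf 06 36; K' ⊕ opad = f0 76 a0 d5 6c 5c.
m1: inner = H(9a 1c ca bf 06 36 fa 2f 3e 24) = 06; tag = H(f0 76 a0 d5 6c 5c 06) = a9
m2: inner = H(9a 1c ca bf 06 36 6f 65 78 6d) = 34; tag = H(f0 76 a0 d5 6c 5c 34) = d7
m3: inner = H(9a 1c ca bf 06 36 da ef 66 9c) = 46; tag = H(f0 76 a0 d5 6c 5c 46) = e9 ← matches

3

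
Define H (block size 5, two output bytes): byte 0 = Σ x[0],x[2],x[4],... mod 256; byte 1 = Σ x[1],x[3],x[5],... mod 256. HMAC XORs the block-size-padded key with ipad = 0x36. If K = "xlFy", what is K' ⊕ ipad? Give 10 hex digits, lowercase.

Key "xlFy" = 78 6c 46 79 is 4 bytes ≤ B = 5; zero-pad to 5 bytes: K' = 78 6c 46 79 00.
XOR each byte with 0x36: 78⊕36=4e, 6c⊕36=5a, 46⊕36=70, 79⊕36=4f, 00⊕36=36.

4e5a704f36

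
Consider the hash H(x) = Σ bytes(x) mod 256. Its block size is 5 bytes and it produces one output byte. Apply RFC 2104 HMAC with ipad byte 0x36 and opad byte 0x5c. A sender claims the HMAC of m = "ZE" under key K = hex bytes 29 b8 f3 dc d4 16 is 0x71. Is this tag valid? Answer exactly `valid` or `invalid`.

invalid

Key hex bytes 29 b8 f3 dc d4 16 is 6 bytes > B = 5, so hash it first: H(key) = 9a, then zero-pad to 5 bytes: K' = 9a 00 00 00 00.
K' ⊕ ipad = ac 36 36 36 36; K' ⊕ opad = c6 5c 5c 5c 5c.
Inner hash: sum = 172+54+54+54+54+90+69 = 547; mod 256 = 35 → 23.
Outer hash (recomputed tag): sum = 198+92+92+92+92+35 = 601; mod 256 = 89 → 59.
Recomputed tag = 59; claimed = 71 → mismatch.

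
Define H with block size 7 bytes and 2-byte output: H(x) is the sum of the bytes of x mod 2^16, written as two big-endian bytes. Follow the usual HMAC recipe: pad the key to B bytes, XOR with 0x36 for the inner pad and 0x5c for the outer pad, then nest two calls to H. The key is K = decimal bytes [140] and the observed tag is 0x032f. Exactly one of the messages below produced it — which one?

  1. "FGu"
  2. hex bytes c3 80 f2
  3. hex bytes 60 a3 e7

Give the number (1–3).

2

Key decimal bytes [140] = 8c is 1 byte ≤ B = 7; zero-pad to 7 bytes: K' = 8c 00 00 00 00 00 00.
K' ⊕ ipad = ba 36 36 36 36 36 36; K' ⊕ opad = d0 5c 5c 5c 5c 5c 5c.
m1: inner = H(ba 36 36 36 36 36 36 46 47 75) = 03 00; tag = H(d0 5c 5c 5c 5c 5c 5c 03 00) = 02fb
m2: inner = H(ba 36 36 36 36 36 36 c3 80 f2) = 04 33; tag = H(d0 5c 5c 5c 5c 5c 5c 04 33) = 032f ← matches
m3: inner = H(ba 36 36 36 36 36 36 60 a3 e7) = 03 e8; tag = H(d0 5c 5c 5c 5c 5c 5c 03 e8) = 03e3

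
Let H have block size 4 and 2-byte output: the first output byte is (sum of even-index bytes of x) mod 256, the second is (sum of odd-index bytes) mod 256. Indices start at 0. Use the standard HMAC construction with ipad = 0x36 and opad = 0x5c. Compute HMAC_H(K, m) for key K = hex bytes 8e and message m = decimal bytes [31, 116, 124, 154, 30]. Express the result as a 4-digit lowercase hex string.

Key hex bytes 8e is 1 byte ≤ B = 4; zero-pad to 4 bytes: K' = 8e 00 00 00.
K' ⊕ ipad = b8 36 36 36.  K' ⊕ opad = d2 5c 5c 5c.
Inner input = (K'⊕ipad) ∥ m = b8 36 36 36 ∥ 1f 74 7c 9a 1e.
Inner hash: even-index sum = 423 mod 256 = 167; odd-index sum = 378 mod 256 = 122 → a7 7a.
Outer input = (K'⊕opad) ∥ inner = d2 5c 5c 5c ∥ a7 7a.
Outer hash (tag): even-index sum = 469 mod 256 = 213; odd-index sum = 306 mod 256 = 50 → d5 32.

d532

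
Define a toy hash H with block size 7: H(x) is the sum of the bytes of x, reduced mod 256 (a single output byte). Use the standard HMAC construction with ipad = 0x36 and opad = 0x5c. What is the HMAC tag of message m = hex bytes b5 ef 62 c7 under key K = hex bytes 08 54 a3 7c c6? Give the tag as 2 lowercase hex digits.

75

Key hex bytes 08 54 a3 7c c6 is 5 bytes ≤ B = 7; zero-pad to 7 bytes: K' = 08 54 a3 7c c6 00 00.
K' ⊕ ipad = 3e 62 95 4a f0 36 36.  K' ⊕ opad = 54 08 ff 20 9a 5c 5c.
Inner input = (K'⊕ipad) ∥ m = 3e 62 95 4a f0 36 36 ∥ b5 ef 62 c7.
Inner hash: sum = 62+98+149+74+240+54+54+181+239+98+199 = 1448; mod 256 = 168 → a8.
Outer input = (K'⊕opad) ∥ inner = 54 08 ff 20 9a 5c 5c ∥ a8.
Outer hash (tag): sum = 84+8+255+32+154+92+92+168 = 885; mod 256 = 117 → 75.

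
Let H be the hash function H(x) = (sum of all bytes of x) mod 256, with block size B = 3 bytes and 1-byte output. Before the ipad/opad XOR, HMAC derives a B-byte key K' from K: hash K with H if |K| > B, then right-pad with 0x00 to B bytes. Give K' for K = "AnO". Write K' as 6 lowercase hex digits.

Key "AnO" = 41 6e 4f is exactly B = 3 bytes: K' = 41 6e 4f.

416e4f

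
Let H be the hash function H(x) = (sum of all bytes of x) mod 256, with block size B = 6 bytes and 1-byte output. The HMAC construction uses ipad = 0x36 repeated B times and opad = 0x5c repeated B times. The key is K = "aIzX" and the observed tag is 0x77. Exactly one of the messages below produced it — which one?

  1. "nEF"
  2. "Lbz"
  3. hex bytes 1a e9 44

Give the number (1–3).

3

Key "aIzX" = 61 49 7a 58 is 4 bytes ≤ B = 6; zero-pad to 6 bytes: K' = 61 49 7a 58 00 00.
K' ⊕ ipad = 57 7f 4c 6e 36 36; K' ⊕ opad = 3d 15 26 04 5c 5c.
m1: inner = H(57 7f 4c 6e 36 36 6e 45 46) = f5; tag = H(3d 15 26 04 5c 5c f5) = 29
m2: inner = H(57 7f 4c 6e 36 36 4c 62 7a) = 24; tag = H(3d 15 26 04 5c 5c 24) = 58
m3: inner = H(57 7f 4c 6e 36 36 1a e9 44) = 43; tag = H(3d 15 26 04 5c 5c 43) = 77 ← matches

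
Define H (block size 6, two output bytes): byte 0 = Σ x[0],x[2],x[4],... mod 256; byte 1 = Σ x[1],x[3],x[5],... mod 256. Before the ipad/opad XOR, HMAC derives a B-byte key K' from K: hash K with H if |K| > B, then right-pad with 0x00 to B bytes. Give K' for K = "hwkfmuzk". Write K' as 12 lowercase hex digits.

babd00000000

|K| = 8 > B = 6, so first hash the key.
H(K): even-index sum = 442 mod 256 = 186; odd-index sum = 445 mod 256 = 189 → ba bd.
Zero-pad H(K) = ba bd to 6 bytes: K' = ba bd 00 00 00 00.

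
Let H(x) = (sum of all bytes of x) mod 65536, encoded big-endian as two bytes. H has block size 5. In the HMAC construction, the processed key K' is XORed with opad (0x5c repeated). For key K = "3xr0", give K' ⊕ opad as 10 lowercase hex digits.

Key "3xr0" = 33 78 72 30 is 4 bytes ≤ B = 5; zero-pad to 5 bytes: K' = 33 78 72 30 00.
XOR each byte with 0x5c: 33⊕5c=6f, 78⊕5c=24, 72⊕5c=2e, 30⊕5c=6c, 00⊕5c=5c.

6f242e6c5c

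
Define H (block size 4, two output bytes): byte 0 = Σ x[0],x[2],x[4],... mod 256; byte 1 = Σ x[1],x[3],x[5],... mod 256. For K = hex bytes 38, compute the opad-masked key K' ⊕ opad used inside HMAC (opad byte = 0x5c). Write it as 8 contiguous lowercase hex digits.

645c5c5c

Key hex bytes 38 is 1 byte ≤ B = 4; zero-pad to 4 bytes: K' = 38 00 00 00.
XOR each byte with 0x5c: 38⊕5c=64, 00⊕5c=5c, 00⊕5c=5c, 00⊕5c=5c.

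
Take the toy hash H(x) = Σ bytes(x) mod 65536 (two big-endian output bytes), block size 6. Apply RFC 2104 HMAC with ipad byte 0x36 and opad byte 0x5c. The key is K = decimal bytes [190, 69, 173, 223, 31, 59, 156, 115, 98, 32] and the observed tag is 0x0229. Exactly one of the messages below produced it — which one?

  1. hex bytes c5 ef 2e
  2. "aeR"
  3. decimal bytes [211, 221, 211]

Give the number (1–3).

Key decimal bytes [190, 69, 173, 223, 31, 59, 156, 115, 98, 32] = be 45 ad df 1f 3b 9c 73 62 20 is 10 bytes > B = 6, so hash it first: H(key) = 04 7a, then zero-pad to 6 bytes: K' = 04 7a 00 00 00 00.
K' ⊕ ipad = 32 4c 36 36 36 36; K' ⊕ opad = 58 26 5c 5c 5c 5c.
m1: inner = H(32 4c 36 36 36 36 c5 ef 2e) = 03 38; tag = H(58 26 5c 5c 5c 5c 03 38) = 0229 ← matches
m2: inner = H(32 4c 36 36 36 36 61 65 52) = 02 6e; tag = H(58 26 5c 5c 5c 5c 02 6e) = 025e
m3: inner = H(32 4c 36 36 36 36 d3 dd d3) = 03 d9; tag = H(58 26 5c 5c 5c 5c 03 d9) = 02ca

1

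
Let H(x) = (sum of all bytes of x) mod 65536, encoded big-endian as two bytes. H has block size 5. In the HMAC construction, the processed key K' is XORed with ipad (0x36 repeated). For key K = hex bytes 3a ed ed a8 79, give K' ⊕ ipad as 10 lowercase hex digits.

Key hex bytes 3a ed ed a8 79 is exactly B = 5 bytes: K' = 3a ed ed a8 79.
XOR each byte with 0x36: 3a⊕36=0c, ed⊕36=db, ed⊕36=db, a8⊕36=9e, 79⊕36=4f.

0cdbdb9e4f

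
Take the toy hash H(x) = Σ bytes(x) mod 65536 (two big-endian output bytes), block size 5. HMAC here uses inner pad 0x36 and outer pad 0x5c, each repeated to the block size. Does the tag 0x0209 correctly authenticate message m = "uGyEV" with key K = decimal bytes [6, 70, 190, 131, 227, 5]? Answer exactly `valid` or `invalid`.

Key decimal bytes [6, 70, 190, 131, 227, 5] = 06 46 be 83 e3 05 is 6 bytes > B = 5, so hash it first: H(key) = 02 75, then zero-pad to 5 bytes: K' = 02 75 00 00 00.
K' ⊕ ipad = 34 43 36 36 36; K' ⊕ opad = 5e 29 5c 5c 5c.
Inner hash: sum = 52+67+54+54+54+117+71+121+69+86 = 745 → 02 e9.
Outer hash (recomputed tag): sum = 94+41+92+92+92+2+233 = 646 → 02 86.
Recomputed tag = 0286; claimed = 0209 → mismatch.

invalid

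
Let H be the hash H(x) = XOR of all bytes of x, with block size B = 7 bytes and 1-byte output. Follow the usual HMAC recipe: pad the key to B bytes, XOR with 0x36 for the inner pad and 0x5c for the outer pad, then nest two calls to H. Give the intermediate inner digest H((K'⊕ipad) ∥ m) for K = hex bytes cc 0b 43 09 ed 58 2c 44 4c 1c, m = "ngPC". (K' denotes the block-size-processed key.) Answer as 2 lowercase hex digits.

2c

Key hex bytes cc 0b 43 09 ed 58 2c 44 4c 1c is 10 bytes > B = 7, so hash it first: H(key) = 00, then zero-pad to 7 bytes: K' = 00 00 00 00 00 00 00.
K' ⊕ ipad = 36 36 36 36 36 36 36.
Inner input = 36 36 36 36 36 36 36 ∥ 6e 67 50 43.
Inner hash: XOR 36⊕36⊕36⊕36⊕36⊕36⊕36⊕6e⊕67⊕50⊕43 = 2c.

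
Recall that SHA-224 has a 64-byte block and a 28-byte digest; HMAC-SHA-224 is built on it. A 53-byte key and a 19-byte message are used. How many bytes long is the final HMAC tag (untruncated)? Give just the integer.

28

The tag is one SHA-224 digest: 28 bytes.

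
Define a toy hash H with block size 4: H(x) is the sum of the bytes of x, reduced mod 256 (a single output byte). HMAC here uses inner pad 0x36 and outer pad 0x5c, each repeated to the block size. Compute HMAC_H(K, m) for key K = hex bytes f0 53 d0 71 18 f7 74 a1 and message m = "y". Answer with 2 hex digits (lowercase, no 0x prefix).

Key hex bytes f0 53 d0 71 18 f7 74 a1 is 8 bytes > B = 4, so hash it first: H(key) = a8, then zero-pad to 4 bytes: K' = a8 00 00 00.
K' ⊕ ipad = 9e 36 36 36.  K' ⊕ opad = f4 5c 5c 5c.
Inner input = (K'⊕ipad) ∥ m = 9e 36 36 36 ∥ 79.
Inner hash: sum = 158+54+54+54+121 = 441; mod 256 = 185 → b9.
Outer input = (K'⊕opad) ∥ inner = f4 5c 5c 5c ∥ b9.
Outer hash (tag): sum = 244+92+92+92+185 = 705; mod 256 = 193 → c1.

c1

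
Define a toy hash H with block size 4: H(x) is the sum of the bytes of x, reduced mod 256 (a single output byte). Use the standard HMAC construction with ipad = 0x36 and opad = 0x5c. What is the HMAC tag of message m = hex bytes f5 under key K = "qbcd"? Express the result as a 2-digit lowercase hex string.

19

Key "qbcd" = 71 62 63 64 is exactly B = 4 bytes: K' = 71 62 63 64.
K' ⊕ ipad = 47 54 55 52.  K' ⊕ opad = 2d 3e 3f 38.
Inner input = (K'⊕ipad) ∥ m = 47 54 55 52 ∥ f5.
Inner hash: sum = 71+84+85+82+245 = 567; mod 256 = 55 → 37.
Outer input = (K'⊕opad) ∥ inner = 2d 3e 3f 38 ∥ 37.
Outer hash (tag): sum = 45+62+63+56+55 = 281; mod 256 = 25 → 19.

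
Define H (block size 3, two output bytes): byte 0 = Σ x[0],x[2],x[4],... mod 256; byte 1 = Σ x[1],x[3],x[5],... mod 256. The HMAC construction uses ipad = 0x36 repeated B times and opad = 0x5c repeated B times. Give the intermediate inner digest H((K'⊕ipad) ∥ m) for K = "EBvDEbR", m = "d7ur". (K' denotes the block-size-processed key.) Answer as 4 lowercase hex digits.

Key "EBvDEbR" = 45 42 76 44 45 62 52 is 7 bytes > B = 3, so hash it first: H(key) = 52 e8, then zero-pad to 3 bytes: K' = 52 e8 00.
K' ⊕ ipad = 64 de 36.
Inner input = 64 de 36 ∥ 64 37 75 72.
Inner hash: even-index sum = 323 mod 256 = 67; odd-index sum = 439 mod 256 = 183 → 43 b7.

43b7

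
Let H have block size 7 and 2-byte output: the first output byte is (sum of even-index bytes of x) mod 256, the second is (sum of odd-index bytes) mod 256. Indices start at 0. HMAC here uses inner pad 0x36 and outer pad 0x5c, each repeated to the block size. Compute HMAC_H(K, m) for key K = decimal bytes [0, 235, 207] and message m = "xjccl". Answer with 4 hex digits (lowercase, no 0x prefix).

37d7

Key decimal bytes [0, 235, 207] = 00 eb cf is 3 bytes ≤ B = 7; zero-pad to 7 bytes: K' = 00 eb cf 00 00 00 00.
K' ⊕ ipad = 36 dd f9 36 36 36 36.  K' ⊕ opad = 5c b7 93 5c 5c 5c 5c.
Inner input = (K'⊕ipad) ∥ m = 36 dd f9 36 36 36 36 ∥ 78 6a 63 63 6c.
Inner hash: even-index sum = 616 mod 256 = 104; odd-index sum = 656 mod 256 = 144 → 68 90.
Outer input = (K'⊕opad) ∥ inner = 5c b7 93 5c 5c 5c 5c ∥ 68 90.
Outer hash (tag): even-index sum = 567 mod 256 = 55; odd-index sum = 471 mod 256 = 215 → 37 d7.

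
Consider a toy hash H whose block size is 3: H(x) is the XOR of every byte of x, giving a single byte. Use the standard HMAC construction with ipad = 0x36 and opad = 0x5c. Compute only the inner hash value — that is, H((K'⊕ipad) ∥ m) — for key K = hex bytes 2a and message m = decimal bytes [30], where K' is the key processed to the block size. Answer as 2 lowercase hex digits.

Key hex bytes 2a is 1 byte ≤ B = 3; zero-pad to 3 bytes: K' = 2a 00 00.
K' ⊕ ipad = 1c 36 36.
Inner input = 1c 36 36 ∥ 1e.
Inner hash: XOR 1c⊕36⊕36⊕1e = 02.

02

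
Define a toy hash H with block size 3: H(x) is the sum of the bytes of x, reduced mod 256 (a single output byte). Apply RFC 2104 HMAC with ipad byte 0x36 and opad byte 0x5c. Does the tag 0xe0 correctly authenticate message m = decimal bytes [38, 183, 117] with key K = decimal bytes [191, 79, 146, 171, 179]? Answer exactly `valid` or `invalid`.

Key decimal bytes [191, 79, 146, 171, 179] = bf 4f 92 ab b3 is 5 bytes > B = 3, so hash it first: H(key) = fe, then zero-pad to 3 bytes: K' = fe 00 00.
K' ⊕ ipad = c8 36 36; K' ⊕ opad = a2 5c 5c.
Inner hash: sum = 200+54+54+38+183+117 = 646; mod 256 = 134 → 86.
Outer hash (recomputed tag): sum = 162+92+92+134 = 480; mod 256 = 224 → e0.
Recomputed tag = e0; claimed = e0 → match.

valid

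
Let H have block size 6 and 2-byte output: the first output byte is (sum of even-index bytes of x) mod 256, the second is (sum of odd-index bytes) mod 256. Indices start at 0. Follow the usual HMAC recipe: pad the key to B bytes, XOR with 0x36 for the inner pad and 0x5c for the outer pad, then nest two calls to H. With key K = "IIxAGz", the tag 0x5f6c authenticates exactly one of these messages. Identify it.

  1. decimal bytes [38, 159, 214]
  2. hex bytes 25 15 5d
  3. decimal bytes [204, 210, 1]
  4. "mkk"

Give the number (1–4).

Key "IIxAGz" = 49 49 78 41 47 7a is exactly B = 6 bytes: K' = 49 49 78 41 47 7a.
K' ⊕ ipad = 7f 7f 4e 77 71 4c; K' ⊕ opad = 15 15 24 1d 1b 26.
m1: inner = H(7f 7f 4e 77 71 4c 26 9f d6) = 3a e1; tag = H(15 15 24 1d 1b 26 3a e1) = 8e39
m2: inner = H(7f 7f 4e 77 71 4c 25 15 5d) = c0 57; tag = H(15 15 24 1d 1b 26 c0 57) = 14af
m3: inner = H(7f 7f 4e 77 71 4c cc d2 01) = 0b 14; tag = H(15 15 24 1d 1b 26 0b 14) = 5f6c ← matches
m4: inner = H(7f 7f 4e 77 71 4c 6d 6b 6b) = 16 ad; tag = H(15 15 24 1d 1b 26 16 ad) = 6a05

3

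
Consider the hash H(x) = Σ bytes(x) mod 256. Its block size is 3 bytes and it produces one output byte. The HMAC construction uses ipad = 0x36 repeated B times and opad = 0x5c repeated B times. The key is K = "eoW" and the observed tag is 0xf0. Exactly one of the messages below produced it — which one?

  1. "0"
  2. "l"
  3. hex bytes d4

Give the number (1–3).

2

Key "eoW" = 65 6f 57 is exactly B = 3 bytes: K' = 65 6f 57.
K' ⊕ ipad = 53 59 61; K' ⊕ opad = 39 33 0b.
m1: inner = H(53 59 61 30) = 3d; tag = H(39 33 0b 3d) = b4
m2: inner = H(53 59 61 6c) = 79; tag = H(39 33 0b 79) = f0 ← matches
m3: inner = H(53 59 61 d4) = e1; tag = H(39 33 0b e1) = 58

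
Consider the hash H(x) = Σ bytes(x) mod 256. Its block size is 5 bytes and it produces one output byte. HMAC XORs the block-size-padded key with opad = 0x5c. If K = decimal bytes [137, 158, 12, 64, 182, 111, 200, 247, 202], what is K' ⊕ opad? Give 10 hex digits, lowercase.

7d5c5c5c5c

Key decimal bytes [137, 158, 12, 64, 182, 111, 200, 247, 202] = 89 9e 0c 40 b6 6f c8 f7 ca is 9 bytes > B = 5, so hash it first: H(key) = 21, then zero-pad to 5 bytes: K' = 21 00 00 00 00.
XOR each byte with 0x5c: 21⊕5c=7d, 00⊕5c=5c, 00⊕5c=5c, 00⊕5c=5c, 00⊕5c=5c.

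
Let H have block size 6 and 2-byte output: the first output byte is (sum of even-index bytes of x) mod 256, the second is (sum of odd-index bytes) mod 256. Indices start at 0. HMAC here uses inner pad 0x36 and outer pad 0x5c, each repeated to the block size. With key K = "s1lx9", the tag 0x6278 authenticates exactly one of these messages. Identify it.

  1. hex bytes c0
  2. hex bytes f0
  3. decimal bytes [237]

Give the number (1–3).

Key "s1lx9" = 73 31 6c 78 39 is 5 bytes ≤ B = 6; zero-pad to 6 bytes: K' = 73 31 6c 78 39 00.
K' ⊕ ipad = 45 07 5a 4e 0f 36; K' ⊕ opad = 2f 6d 30 24 65 5c.
m1: inner = H(45 07 5a 4e 0f 36 c0) = 6e 8b; tag = H(2f 6d 30 24 65 5c 6e 8b) = 3278
m2: inner = H(45 07 5a 4e 0f 36 f0) = 9e 8b; tag = H(2f 6d 30 24 65 5c 9e 8b) = 6278 ← matches
m3: inner = H(45 07 5a 4e 0f 36 ed) = 9b 8b; tag = H(2f 6d 30 24 65 5c 9b 8b) = 5f78

2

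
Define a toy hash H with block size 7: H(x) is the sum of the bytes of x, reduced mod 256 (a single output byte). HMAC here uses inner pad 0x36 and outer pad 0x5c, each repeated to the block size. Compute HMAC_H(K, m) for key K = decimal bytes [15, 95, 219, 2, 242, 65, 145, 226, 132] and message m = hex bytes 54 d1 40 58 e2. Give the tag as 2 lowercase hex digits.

Key decimal bytes [15, 95, 219, 2, 242, 65, 145, 226, 132] = 0f 5f db 02 f2 41 91 e2 84 is 9 bytes > B = 7, so hash it first: H(key) = 75, then zero-pad to 7 bytes: K' = 75 00 00 00 00 00 00.
K' ⊕ ipad = 43 36 36 36 36 36 36.  K' ⊕ opad = 29 5c 5c 5c 5c 5c 5c.
Inner input = (K'⊕ipad) ∥ m = 43 36 36 36 36 36 36 ∥ 54 d1 40 58 e2.
Inner hash: sum = 67+54+54+54+54+54+54+84+209+64+88+226 = 1062; mod 256 = 38 → 26.
Outer input = (K'⊕opad) ∥ inner = 29 5c 5c 5c 5c 5c 5c ∥ 26.
Outer hash (tag): sum = 41+92+92+92+92+92+92+38 = 631; mod 256 = 119 → 77.

77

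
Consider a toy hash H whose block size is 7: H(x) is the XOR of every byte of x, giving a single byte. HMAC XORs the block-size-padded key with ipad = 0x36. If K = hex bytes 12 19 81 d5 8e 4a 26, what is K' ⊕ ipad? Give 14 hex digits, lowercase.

242fb7e3b87c10

Key hex bytes 12 19 81 d5 8e 4a 26 is exactly B = 7 bytes: K' = 12 19 81 d5 8e 4a 26.
XOR each byte with 0x36: 12⊕36=24, 19⊕36=2f, 81⊕36=b7, d5⊕36=e3, 8e⊕36=b8, 4a⊕36=7c, 26⊕36=10.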